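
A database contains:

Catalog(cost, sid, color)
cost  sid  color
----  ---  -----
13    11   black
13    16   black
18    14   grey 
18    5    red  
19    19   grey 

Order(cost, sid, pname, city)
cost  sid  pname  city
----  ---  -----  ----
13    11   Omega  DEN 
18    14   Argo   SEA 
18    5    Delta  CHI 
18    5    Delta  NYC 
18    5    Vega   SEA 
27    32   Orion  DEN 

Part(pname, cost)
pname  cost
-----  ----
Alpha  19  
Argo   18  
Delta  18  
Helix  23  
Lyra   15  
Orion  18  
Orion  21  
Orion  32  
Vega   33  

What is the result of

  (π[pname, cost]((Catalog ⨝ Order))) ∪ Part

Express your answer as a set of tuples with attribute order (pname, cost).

{(Alpha, 19), (Argo, 18), (Delta, 18), (Helix, 23), (Lyra, 15), (Omega, 13), (Orion, 18), (Orion, 21), (Orion, 32), (Vega, 18), (Vega, 33)}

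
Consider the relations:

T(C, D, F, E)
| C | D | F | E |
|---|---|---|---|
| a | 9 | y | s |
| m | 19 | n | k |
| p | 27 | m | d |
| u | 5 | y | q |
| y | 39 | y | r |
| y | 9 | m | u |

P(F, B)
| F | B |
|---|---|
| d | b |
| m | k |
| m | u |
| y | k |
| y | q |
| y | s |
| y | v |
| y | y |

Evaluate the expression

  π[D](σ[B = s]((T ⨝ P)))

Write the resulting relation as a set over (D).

T ⋈ P (natural join on F): {(a, 9, y, s, k), (a, 9, y, s, q), (a, 9, y, s, s), (a, 9, y, s, v), (a, 9, y, s, y), (p, 27, m, d, k), (p, 27, m, d, u), (u, 5, y, q, k), (u, 5, y, q, q), (u, 5, y, q, s), (u, 5, y, q, v), (u, 5, y, q, y), (y, 39, y, r, k), (y, 39, y, r, q), (y, 39, y, r, s), (y, 39, y, r, v), (y, 39, y, r, y), (y, 9, m, u, k), (y, 9, m, u, u)}
Apply σ_{B = s}; surviving tuples: {(a, 9, y, s, s), (u, 5, y, q, s), (y, 39, y, r, s)}
Projecting to D: {39, 5, 9}

{39, 5, 9}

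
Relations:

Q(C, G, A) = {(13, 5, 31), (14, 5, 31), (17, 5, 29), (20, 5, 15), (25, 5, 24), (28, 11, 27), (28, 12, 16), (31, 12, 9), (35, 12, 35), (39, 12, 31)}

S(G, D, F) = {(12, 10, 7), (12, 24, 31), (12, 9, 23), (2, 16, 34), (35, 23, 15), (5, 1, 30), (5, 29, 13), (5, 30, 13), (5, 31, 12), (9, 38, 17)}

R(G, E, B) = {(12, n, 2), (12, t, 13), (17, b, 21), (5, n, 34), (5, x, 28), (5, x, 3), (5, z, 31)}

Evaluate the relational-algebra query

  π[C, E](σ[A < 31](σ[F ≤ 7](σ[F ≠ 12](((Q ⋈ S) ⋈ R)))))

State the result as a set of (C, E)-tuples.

{(28, n), (28, t), (31, n), (31, t)}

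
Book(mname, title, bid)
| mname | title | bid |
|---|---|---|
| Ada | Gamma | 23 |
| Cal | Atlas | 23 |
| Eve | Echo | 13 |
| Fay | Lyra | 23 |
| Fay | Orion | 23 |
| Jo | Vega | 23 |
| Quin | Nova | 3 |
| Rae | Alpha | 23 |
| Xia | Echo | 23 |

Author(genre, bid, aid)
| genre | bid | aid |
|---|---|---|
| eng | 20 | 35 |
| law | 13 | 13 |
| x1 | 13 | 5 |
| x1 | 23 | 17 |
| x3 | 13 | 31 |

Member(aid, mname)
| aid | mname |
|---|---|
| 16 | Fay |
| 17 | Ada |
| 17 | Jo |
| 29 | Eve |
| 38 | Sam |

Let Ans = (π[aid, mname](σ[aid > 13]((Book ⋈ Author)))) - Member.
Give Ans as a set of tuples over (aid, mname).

{(17, Cal), (17, Fay), (17, Rae), (17, Xia), (31, Eve)}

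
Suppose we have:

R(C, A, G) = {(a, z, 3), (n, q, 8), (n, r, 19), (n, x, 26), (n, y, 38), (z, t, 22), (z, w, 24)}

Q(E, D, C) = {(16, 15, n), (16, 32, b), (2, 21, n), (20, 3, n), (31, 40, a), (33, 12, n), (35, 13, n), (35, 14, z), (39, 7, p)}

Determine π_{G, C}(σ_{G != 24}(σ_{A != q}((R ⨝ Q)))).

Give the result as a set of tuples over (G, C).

{(19, n), (22, z), (26, n), (3, a), (38, n)}

R ⋈ Q (natural join on C): {(a, z, 3, 31, 40), (n, q, 8, 16, 15), (n, q, 8, 2, 21), (n, q, 8, 20, 3), (n, q, 8, 33, 12), (n, q, 8, 35, 13), (n, r, 19, 16, 15), (n, r, 19, 2, 21), (n, r, 19, 20, 3), (n, r, 19, 33, 12), (n, r, 19, 35, 13), (n, x, 26, 16, 15), (n, x, 26, 2, 21), (n, x, 26, 20, 3), (n, x, 26, 33, 12), (n, x, 26, 35, 13), (n, y, 38, 16, 15), (n, y, 38, 2, 21), (n, y, 38, 20, 3), (n, y, 38, 33, 12), (n, y, 38, 35, 13), (z, t, 22, 35, 14), (z, w, 24, 35, 14)}
Filtering on A != q leaves {(a, z, 3, 31, 40), (n, r, 19, 16, 15), (n, r, 19, 2, 21), (n, r, 19, 20, 3), (n, r, 19, 33, 12), (n, r, 19, 35, 13), (n, x, 26, 16, 15), (n, x, 26, 2, 21), (n, x, 26, 20, 3), (n, x, 26, 33, 12), (n, x, 26, 35, 13), (n, y, 38, 16, 15), (n, y, 38, 2, 21), (n, y, 38, 20, 3), (n, y, 38, 33, 12), (n, y, 38, 35, 13), (z, t, 22, 35, 14), (z, w, 24, 35, 14)}.
Filtering on G != 24 leaves {(a, z, 3, 31, 40), (n, r, 19, 16, 15), (n, r, 19, 2, 21), (n, r, 19, 20, 3), (n, r, 19, 33, 12), (n, r, 19, 35, 13), (n, x, 26, 16, 15), (n, x, 26, 2, 21), (n, x, 26, 20, 3), (n, x, 26, 33, 12), (n, x, 26, 35, 13), (n, y, 38, 16, 15), (n, y, 38, 2, 21), (n, y, 38, 20, 3), (n, y, 38, 33, 12), (n, y, 38, 35, 13), (z, t, 22, 35, 14)}.
Keep only column(s) G, C (12 duplicate(s) eliminated): {(19, n), (22, z), (26, n), (3, a), (38, n)}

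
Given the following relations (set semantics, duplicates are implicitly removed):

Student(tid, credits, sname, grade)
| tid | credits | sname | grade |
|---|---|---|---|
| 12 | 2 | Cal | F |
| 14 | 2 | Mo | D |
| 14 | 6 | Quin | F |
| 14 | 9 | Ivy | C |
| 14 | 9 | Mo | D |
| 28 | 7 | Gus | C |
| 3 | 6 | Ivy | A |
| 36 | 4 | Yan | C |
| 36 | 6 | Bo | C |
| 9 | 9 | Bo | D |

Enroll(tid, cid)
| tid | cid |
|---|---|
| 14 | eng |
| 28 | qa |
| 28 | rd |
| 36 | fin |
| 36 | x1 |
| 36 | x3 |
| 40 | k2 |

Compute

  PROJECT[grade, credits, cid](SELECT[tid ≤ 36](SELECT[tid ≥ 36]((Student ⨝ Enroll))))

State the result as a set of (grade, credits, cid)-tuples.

Joining Student and Enroll on tid yields {(14, 2, Mo, D, eng), (14, 6, Quin, F, eng), (14, 9, Ivy, C, eng), (14, 9, Mo, D, eng), (28, 7, Gus, C, qa), (28, 7, Gus, C, rd), (36, 4, Yan, C, fin), (36, 4, Yan, C, x1), (36, 4, Yan, C, x3), (36, 6, Bo, C, fin), (36, 6, Bo, C, x1), (36, 6, Bo, C, x3)}.
Selection tid ≥ 36: {(36, 4, Yan, C, fin), (36, 4, Yan, C, x1), (36, 4, Yan, C, x3), (36, 6, Bo, C, fin), (36, 6, Bo, C, x1), (36, 6, Bo, C, x3)}
Selection tid ≤ 36: {(36, 4, Yan, C, fin), (36, 4, Yan, C, x1), (36, 4, Yan, C, x3), (36, 6, Bo, C, fin), (36, 6, Bo, C, x1), (36, 6, Bo, C, x3)}
π_{grade, credits, cid} gives {(C, 4, fin), (C, 4, x1), (C, 4, x3), (C, 6, fin), (C, 6, x1), (C, 6, x3)}.

{(C, 4, fin), (C, 4, x1), (C, 4, x3), (C, 6, fin), (C, 6, x1), (C, 6, x3)}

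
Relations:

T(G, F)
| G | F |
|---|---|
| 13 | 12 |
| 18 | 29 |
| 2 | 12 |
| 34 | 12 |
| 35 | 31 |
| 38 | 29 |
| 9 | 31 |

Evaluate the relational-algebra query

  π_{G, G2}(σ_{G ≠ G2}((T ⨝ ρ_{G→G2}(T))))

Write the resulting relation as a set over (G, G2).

ρ[G→G2]: schema becomes (G2, F); tuples unchanged.
T ⋈ ρ_{G→G2}(T) (natural join on F): {(13, 12, 13), (13, 12, 2), (13, 12, 34), (18, 29, 18), (18, 29, 38), (2, 12, 13), (2, 12, 2), (2, 12, 34), (34, 12, 13), (34, 12, 2), (34, 12, 34), (35, 31, 35), (35, 31, 9), (38, 29, 18), (38, 29, 38), (9, 31, 35), (9, 31, 9)}
σ[G ≠ G2]: keep tuples satisfying G ≠ G2 → {(13, 12, 2), (13, 12, 34), (18, 29, 38), (2, 12, 13), (2, 12, 34), (34, 12, 13), (34, 12, 2), (35, 31, 9), (38, 29, 18), (9, 31, 35)}
Keep only column(s) G, G2: {(13, 2), (13, 34), (18, 38), (2, 13), (2, 34), (34, 13), (34, 2), (35, 9), (38, 18), (9, 35)}

{(13, 2), (13, 34), (18, 38), (2, 13), (2, 34), (34, 13), (34, 2), (35, 9), (38, 18), (9, 35)}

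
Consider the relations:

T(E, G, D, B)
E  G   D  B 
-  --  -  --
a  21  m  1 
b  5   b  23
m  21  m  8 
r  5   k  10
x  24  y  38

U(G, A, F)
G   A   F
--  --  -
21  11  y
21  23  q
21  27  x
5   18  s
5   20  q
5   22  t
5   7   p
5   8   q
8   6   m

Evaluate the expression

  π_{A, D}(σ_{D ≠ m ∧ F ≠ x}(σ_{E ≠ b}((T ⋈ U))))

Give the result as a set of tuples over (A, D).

Joining T and U on G yields {(a, 21, m, 1, 11, y), (a, 21, m, 1, 23, q), (a, 21, m, 1, 27, x), (b, 5, b, 23, 18, s), (b, 5, b, 23, 20, q), (b, 5, b, 23, 22, t), (b, 5, b, 23, 7, p), (b, 5, b, 23, 8, q), (m, 21, m, 8, 11, y), (m, 21, m, 8, 23, q), (m, 21, m, 8, 27, x), (r, 5, k, 10, 18, s), (r, 5, k, 10, 20, q), (r, 5, k, 10, 22, t), (r, 5, k, 10, 7, p), (r, 5, k, 10, 8, q)}.
Filtering on E ≠ b leaves {(a, 21, m, 1, 11, y), (a, 21, m, 1, 23, q), (a, 21, m, 1, 27, x), (m, 21, m, 8, 11, y), (m, 21, m, 8, 23, q), (m, 21, m, 8, 27, x), (r, 5, k, 10, 18, s), (r, 5, k, 10, 20, q), (r, 5, k, 10, 22, t), (r, 5, k, 10, 7, p), (r, 5, k, 10, 8, q)}.
Filtering on D ≠ m ∧ F ≠ x leaves {(r, 5, k, 10, 18, s), (r, 5, k, 10, 20, q), (r, 5, k, 10, 22, t), (r, 5, k, 10, 7, p), (r, 5, k, 10, 8, q)}.
π[A, D]: project onto (A, D) → {(18, k), (20, k), (22, k), (7, k), (8, k)}

{(18, k), (20, k), (22, k), (7, k), (8, k)}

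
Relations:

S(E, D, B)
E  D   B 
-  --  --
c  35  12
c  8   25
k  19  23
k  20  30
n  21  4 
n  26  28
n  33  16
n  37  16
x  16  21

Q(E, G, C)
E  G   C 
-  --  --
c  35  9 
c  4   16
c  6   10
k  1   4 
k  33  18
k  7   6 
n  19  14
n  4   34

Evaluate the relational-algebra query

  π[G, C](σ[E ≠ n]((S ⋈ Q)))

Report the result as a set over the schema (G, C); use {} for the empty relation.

Natural join on E: {(c, 35, 12, 35, 9), (c, 35, 12, 4, 16), (c, 35, 12, 6, 10), (c, 8, 25, 35, 9), (c, 8, 25, 4, 16), (c, 8, 25, 6, 10), (k, 19, 23, 1, 4), (k, 19, 23, 33, 18), (k, 19, 23, 7, 6), (k, 20, 30, 1, 4), (k, 20, 30, 33, 18), (k, 20, 30, 7, 6), (n, 21, 4, 19, 14), (n, 21, 4, 4, 34), (n, 26, 28, 19, 14), (n, 26, 28, 4, 34), (n, 33, 16, 19, 14), (n, 33, 16, 4, 34), (n, 37, 16, 19, 14), (n, 37, 16, 4, 34)}
Apply σ_{E ≠ n}; surviving tuples: {(c, 35, 12, 35, 9), (c, 35, 12, 4, 16), (c, 35, 12, 6, 10), (c, 8, 25, 35, 9), (c, 8, 25, 4, 16), (c, 8, 25, 6, 10), (k, 19, 23, 1, 4), (k, 19, 23, 33, 18), (k, 19, 23, 7, 6), (k, 20, 30, 1, 4), (k, 20, 30, 33, 18), (k, 20, 30, 7, 6)}
π[G, C]: project onto (G, C) (6 duplicate(s) eliminated) → {(1, 4), (33, 18), (35, 9), (4, 16), (6, 10), (7, 6)}

{(1, 4), (33, 18), (35, 9), (4, 16), (6, 10), (7, 6)}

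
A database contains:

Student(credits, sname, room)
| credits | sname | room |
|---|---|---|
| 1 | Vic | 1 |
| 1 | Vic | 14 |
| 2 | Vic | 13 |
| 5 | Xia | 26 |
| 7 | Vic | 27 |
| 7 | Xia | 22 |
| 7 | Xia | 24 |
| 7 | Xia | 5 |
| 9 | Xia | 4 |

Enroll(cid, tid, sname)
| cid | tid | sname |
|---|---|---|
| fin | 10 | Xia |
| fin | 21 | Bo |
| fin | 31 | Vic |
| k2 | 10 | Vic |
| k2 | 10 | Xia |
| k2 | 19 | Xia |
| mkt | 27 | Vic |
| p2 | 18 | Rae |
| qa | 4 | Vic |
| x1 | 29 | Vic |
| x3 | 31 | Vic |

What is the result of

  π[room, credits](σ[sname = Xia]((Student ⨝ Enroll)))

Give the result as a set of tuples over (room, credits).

{(22, 7), (24, 7), (26, 5), (4, 9), (5, 7)}

Natural join on sname: {(1, Vic, 1, fin, 31), (1, Vic, 1, k2, 10), (1, Vic, 1, mkt, 27), (1, Vic, 1, qa, 4), (1, Vic, 1, x1, 29), (1, Vic, 1, x3, 31), (1, Vic, 14, fin, 31), (1, Vic, 14, k2, 10), (1, Vic, 14, mkt, 27), (1, Vic, 14, qa, 4), (1, Vic, 14, x1, 29), (1, Vic, 14, x3, 31), (2, Vic, 13, fin, 31), (2, Vic, 13, k2, 10), (2, Vic, 13, mkt, 27), (2, Vic, 13, qa, 4), (2, Vic, 13, x1, 29), (2, Vic, 13, x3, 31), (5, Xia, 26, fin, 10), (5, Xia, 26, k2, 10), (5, Xia, 26, k2, 19), (7, Vic, 27, fin, 31), (7, Vic, 27, k2, 10), (7, Vic, 27, mkt, 27), (7, Vic, 27, qa, 4), (7, Vic, 27, x1, 29), (7, Vic, 27, x3, 31), (7, Xia, 22, fin, 10), (7, Xia, 22, k2, 10), (7, Xia, 22, k2, 19), (7, Xia, 24, fin, 10), (7, Xia, 24, k2, 10), (7, Xia, 24, k2, 19), (7, Xia, 5, fin, 10), (7, Xia, 5, k2, 10), (7, Xia, 5, k2, 19), (9, Xia, 4, fin, 10), (9, Xia, 4, k2, 10), (9, Xia, 4, k2, 19)}
σ[sname = Xia]: keep tuples satisfying sname = Xia → {(5, Xia, 26, fin, 10), (5, Xia, 26, k2, 10), (5, Xia, 26, k2, 19), (7, Xia, 22, fin, 10), (7, Xia, 22, k2, 10), (7, Xia, 22, k2, 19), (7, Xia, 24, fin, 10), (7, Xia, 24, k2, 10), (7, Xia, 24, k2, 19), (7, Xia, 5, fin, 10), (7, Xia, 5, k2, 10), (7, Xia, 5, k2, 19), (9, Xia, 4, fin, 10), (9, Xia, 4, k2, 10), (9, Xia, 4, k2, 19)}
π_{room, credits} gives {(22, 7), (24, 7), (26, 5), (4, 9), (5, 7)} (10 duplicate(s) eliminated).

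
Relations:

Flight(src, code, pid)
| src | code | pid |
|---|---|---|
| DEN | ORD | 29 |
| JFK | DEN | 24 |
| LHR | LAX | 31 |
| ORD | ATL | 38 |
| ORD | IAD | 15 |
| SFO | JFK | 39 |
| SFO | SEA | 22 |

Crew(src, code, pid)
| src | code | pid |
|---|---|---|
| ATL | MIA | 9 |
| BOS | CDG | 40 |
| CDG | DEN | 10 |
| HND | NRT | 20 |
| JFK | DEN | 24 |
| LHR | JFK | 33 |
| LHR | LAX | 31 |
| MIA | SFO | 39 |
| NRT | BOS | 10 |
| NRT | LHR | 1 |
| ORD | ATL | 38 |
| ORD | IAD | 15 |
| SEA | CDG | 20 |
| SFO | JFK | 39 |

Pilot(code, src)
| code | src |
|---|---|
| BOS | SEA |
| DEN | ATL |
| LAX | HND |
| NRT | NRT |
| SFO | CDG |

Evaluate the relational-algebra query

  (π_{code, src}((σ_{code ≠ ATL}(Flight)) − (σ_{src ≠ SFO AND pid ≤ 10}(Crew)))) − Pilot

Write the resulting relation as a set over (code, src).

Apply σ_{code ≠ ATL}; surviving tuples: {(DEN, ORD, 29), (JFK, DEN, 24), (LHR, LAX, 31), (ORD, IAD, 15), (SFO, JFK, 39), (SFO, SEA, 22)}
Apply σ_{src ≠ SFO AND pid ≤ 10}; surviving tuples: {(ATL, MIA, 9), (CDG, DEN, 10), (NRT, BOS, 10), (NRT, LHR, 1)}
Taking the difference: {(DEN, ORD, 29), (JFK, DEN, 24), (LHR, LAX, 31), (ORD, IAD, 15), (SFO, JFK, 39), (SFO, SEA, 22)}
Keep only column(s) code, src: {(DEN, JFK), (IAD, ORD), (JFK, SFO), (LAX, LHR), (ORD, DEN), (SEA, SFO)}
Taking the difference: {(DEN, JFK), (IAD, ORD), (JFK, SFO), (LAX, LHR), (ORD, DEN), (SEA, SFO)}

{(DEN, JFK), (IAD, ORD), (JFK, SFO), (LAX, LHR), (ORD, DEN), (SEA, SFO)}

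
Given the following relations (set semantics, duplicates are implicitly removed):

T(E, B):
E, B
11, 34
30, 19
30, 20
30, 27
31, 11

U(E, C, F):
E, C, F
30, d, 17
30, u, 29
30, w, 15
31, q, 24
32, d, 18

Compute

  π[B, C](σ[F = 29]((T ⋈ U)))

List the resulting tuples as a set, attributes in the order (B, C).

{(19, u), (20, u), (27, u)}

T ⋈ U (natural join on E): {(30, 19, d, 17), (30, 19, u, 29), (30, 19, w, 15), (30, 20, d, 17), (30, 20, u, 29), (30, 20, w, 15), (30, 27, d, 17), (30, 27, u, 29), (30, 27, w, 15), (31, 11, q, 24)}
Filtering on F = 29 leaves {(30, 19, u, 29), (30, 20, u, 29), (30, 27, u, 29)}.
π[B, C]: project onto (B, C) → {(19, u), (20, u), (27, u)}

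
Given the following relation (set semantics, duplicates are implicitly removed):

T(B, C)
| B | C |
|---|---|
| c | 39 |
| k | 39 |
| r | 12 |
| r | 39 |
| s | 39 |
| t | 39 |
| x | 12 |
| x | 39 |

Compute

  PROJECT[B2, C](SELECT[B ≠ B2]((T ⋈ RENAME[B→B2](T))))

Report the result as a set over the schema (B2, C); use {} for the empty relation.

ρ[B→B2]: schema becomes (B2, C); tuples unchanged.
Natural join on C: {(c, 39, c), (c, 39, k), (c, 39, r), (c, 39, s), (c, 39, t), (c, 39, x), (k, 39, c), (k, 39, k), (k, 39, r), (k, 39, s), (k, 39, t), (k, 39, x), (r, 12, r), (r, 12, x), (r, 39, c), (r, 39, k), (r, 39, r), (r, 39, s), (r, 39, t), (r, 39, x), (s, 39, c), (s, 39, k), (s, 39, r), (s, 39, s), (s, 39, t), (s, 39, x), (t, 39, c), (t, 39, k), (t, 39, r), (t, 39, s), (t, 39, t), (t, 39, x), (x, 12, r), (x, 12, x), (x, 39, c), (x, 39, k), (x, 39, r), (x, 39, s), (x, 39, t), (x, 39, x)}
Selection B ≠ B2: {(c, 39, k), (c, 39, r), (c, 39, s), (c, 39, t), (c, 39, x), (k, 39, c), (k, 39, r), (k, 39, s), (k, 39, t), (k, 39, x), (r, 12, x), (r, 39, c), (r, 39, k), (r, 39, s), (r, 39, t), (r, 39, x), (s, 39, c), (s, 39, k), (s, 39, r), (s, 39, t), (s, 39, x), (t, 39, c), (t, 39, k), (t, 39, r), (t, 39, s), (t, 39, x), (x, 12, r), (x, 39, c), (x, 39, k), (x, 39, r), (x, 39, s), (x, 39, t)}
Keep only column(s) B2, C (24 duplicate(s) eliminated): {(c, 39), (k, 39), (r, 12), (r, 39), (s, 39), (t, 39), (x, 12), (x, 39)}

{(c, 39), (k, 39), (r, 12), (r, 39), (s, 39), (t, 39), (x, 12), (x, 39)}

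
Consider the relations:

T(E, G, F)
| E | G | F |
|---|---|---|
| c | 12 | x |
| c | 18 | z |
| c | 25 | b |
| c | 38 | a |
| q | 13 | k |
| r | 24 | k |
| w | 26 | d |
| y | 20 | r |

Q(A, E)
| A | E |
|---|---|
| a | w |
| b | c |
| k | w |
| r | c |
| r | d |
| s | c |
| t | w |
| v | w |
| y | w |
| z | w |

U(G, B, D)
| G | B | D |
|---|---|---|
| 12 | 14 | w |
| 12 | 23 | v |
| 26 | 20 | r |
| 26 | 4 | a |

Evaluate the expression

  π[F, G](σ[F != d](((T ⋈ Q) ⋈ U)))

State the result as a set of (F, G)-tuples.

{(x, 12)}

Natural join on E: {(c, 12, x, b), (c, 12, x, r), (c, 12, x, s), (c, 18, z, b), (c, 18, z, r), (c, 18, z, s), (c, 25, b, b), (c, 25, b, r), (c, 25, b, s), (c, 38, a, b), (c, 38, a, r), (c, 38, a, s), (w, 26, d, a), (w, 26, d, k), (w, 26, d, t), (w, 26, d, v), (w, 26, d, y), (w, 26, d, z)}
Natural join on G: {(c, 12, x, b, 14, w), (c, 12, x, b, 23, v), (c, 12, x, r, 14, w), (c, 12, x, r, 23, v), (c, 12, x, s, 14, w), (c, 12, x, s, 23, v), (w, 26, d, a, 20, r), (w, 26, d, a, 4, a), (w, 26, d, k, 20, r), (w, 26, d, k, 4, a), (w, 26, d, t, 20, r), (w, 26, d, t, 4, a), (w, 26, d, v, 20, r), (w, 26, d, v, 4, a), (w, 26, d, y, 20, r), (w, 26, d, y, 4, a), (w, 26, d, z, 20, r), (w, 26, d, z, 4, a)}
Selection F != d: {(c, 12, x, b, 14, w), (c, 12, x, b, 23, v), (c, 12, x, r, 14, w), (c, 12, x, r, 23, v), (c, 12, x, s, 14, w), (c, 12, x, s, 23, v)}
π[F, G]: project onto (F, G) (5 duplicate(s) eliminated) → {(x, 12)}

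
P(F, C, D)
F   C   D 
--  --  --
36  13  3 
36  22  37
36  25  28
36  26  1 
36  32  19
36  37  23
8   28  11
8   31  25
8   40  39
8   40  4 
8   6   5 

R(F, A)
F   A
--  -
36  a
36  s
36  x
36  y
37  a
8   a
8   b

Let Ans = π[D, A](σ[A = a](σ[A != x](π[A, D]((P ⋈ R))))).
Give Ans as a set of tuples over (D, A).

{(1, a), (11, a), (19, a), (23, a), (25, a), (28, a), (3, a), (37, a), (39, a), (4, a), (5, a)}

Joining P and R on F yields {(36, 13, 3, a), (36, 13, 3, s), (36, 13, 3, x), (36, 13, 3, y), (36, 22, 37, a), (36, 22, 37, s), (36, 22, 37, x), (36, 22, 37, y), (36, 25, 28, a), (36, 25, 28, s), (36, 25, 28, x), (36, 25, 28, y), (36, 26, 1, a), (36, 26, 1, s), (36, 26, 1, x), (36, 26, 1, y), (36, 32, 19, a), (36, 32, 19, s), (36, 32, 19, x), (36, 32, 19, y), (36, 37, 23, a), (36, 37, 23, s), (36, 37, 23, x), (36, 37, 23, y), (8, 28, 11, a), (8, 28, 11, b), (8, 31, 25, a), (8, 31, 25, b), (8, 40, 39, a), (8, 40, 39, b), (8, 40, 4, a), (8, 40, 4, b), (8, 6, 5, a), (8, 6, 5, b)}.
Projecting to A, D: {(a, 1), (a, 11), (a, 19), (a, 23), (a, 25), (a, 28), (a, 3), (a, 37), (a, 39), (a, 4), (a, 5), (b, 11), (b, 25), (b, 39), (b, 4), (b, 5), (s, 1), (s, 19), (s, 23), (s, 28), (s, 3), (s, 37), (x, 1), (x, 19), (x, 23), (x, 28), (x, 3), (x, 37), (y, 1), (y, 19), (y, 23), (y, 28), (y, 3), (y, 37)}
Selection A != x: {(a, 1), (a, 11), (a, 19), (a, 23), (a, 25), (a, 28), (a, 3), (a, 37), (a, 39), (a, 4), (a, 5), (b, 11), (b, 25), (b, 39), (b, 4), (b, 5), (s, 1), (s, 19), (s, 23), (s, 28), (s, 3), (s, 37), (y, 1), (y, 19), (y, 23), (y, 28), (y, 3), (y, 37)}
Selection A = a: {(a, 1), (a, 11), (a, 19), (a, 23), (a, 25), (a, 28), (a, 3), (a, 37), (a, 39), (a, 4), (a, 5)}
Projecting to D, A: {(1, a), (11, a), (19, a), (23, a), (25, a), (28, a), (3, a), (37, a), (39, a), (4, a), (5, a)}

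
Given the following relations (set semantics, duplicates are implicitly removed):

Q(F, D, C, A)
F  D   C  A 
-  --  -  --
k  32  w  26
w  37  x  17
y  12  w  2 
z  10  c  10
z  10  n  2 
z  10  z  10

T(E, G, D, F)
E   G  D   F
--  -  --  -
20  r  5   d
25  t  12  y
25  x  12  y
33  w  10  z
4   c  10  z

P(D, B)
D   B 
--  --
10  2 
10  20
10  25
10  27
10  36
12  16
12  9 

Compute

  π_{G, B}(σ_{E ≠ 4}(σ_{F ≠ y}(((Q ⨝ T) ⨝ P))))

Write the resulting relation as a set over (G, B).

{(w, 2), (w, 20), (w, 25), (w, 27), (w, 36)}

Q ⋈ T (natural join on F, D): {(y, 12, w, 2, 25, t), (y, 12, w, 2, 25, x), (z, 10, c, 10, 33, w), (z, 10, c, 10, 4, c), (z, 10, n, 2, 33, w), (z, 10, n, 2, 4, c), (z, 10, z, 10, 33, w), (z, 10, z, 10, 4, c)}
(Q ⨝ T) ⋈ P (natural join on D): {(y, 12, w, 2, 25, t, 16), (y, 12, w, 2, 25, t, 9), (y, 12, w, 2, 25, x, 16), (y, 12, w, 2, 25, x, 9), (z, 10, c, 10, 33, w, 2), (z, 10, c, 10, 33, w, 20), (z, 10, c, 10, 33, w, 25), (z, 10, c, 10, 33, w, 27), (z, 10, c, 10, 33, w, 36), (z, 10, c, 10, 4, c, 2), (z, 10, c, 10, 4, c, 20), (z, 10, c, 10, 4, c, 25), (z, 10, c, 10, 4, c, 27), (z, 10, c, 10, 4, c, 36), (z, 10, n, 2, 33, w, 2), (z, 10, n, 2, 33, w, 20), (z, 10, n, 2, 33, w, 25), (z, 10, n, 2, 33, w, 27), (z, 10, n, 2, 33, w, 36), (z, 10, n, 2, 4, c, 2), (z, 10, n, 2, 4, c, 20), (z, 10, n, 2, 4, c, 25), (z, 10, n, 2, 4, c, 27), (z, 10, n, 2, 4, c, 36), (z, 10, z, 10, 33, w, 2), (z, 10, z, 10, 33, w, 20), (z, 10, z, 10, 33, w, 25), (z, 10, z, 10, 33, w, 27), (z, 10, z, 10, 33, w, 36), (z, 10, z, 10, 4, c, 2), (z, 10, z, 10, 4, c, 20), (z, 10, z, 10, 4, c, 25), (z, 10, z, 10, 4, c, 27), (z, 10, z, 10, 4, c, 36)}
Selection F ≠ y: {(z, 10, c, 10, 33, w, 2), (z, 10, c, 10, 33, w, 20), (z, 10, c, 10, 33, w, 25), (z, 10, c, 10, 33, w, 27), (z, 10, c, 10, 33, w, 36), (z, 10, c, 10, 4, c, 2), (z, 10, c, 10, 4, c, 20), (z, 10, c, 10, 4, c, 25), (z, 10, c, 10, 4, c, 27), (z, 10, c, 10, 4, c, 36), (z, 10, n, 2, 33, w, 2), (z, 10, n, 2, 33, w, 20), (z, 10, n, 2, 33, w, 25), (z, 10, n, 2, 33, w, 27), (z, 10, n, 2, 33, w, 36), (z, 10, n, 2, 4, c, 2), (z, 10, n, 2, 4, c, 20), (z, 10, n, 2, 4, c, 25), (z, 10, n, 2, 4, c, 27), (z, 10, n, 2, 4, c, 36), (z, 10, z, 10, 33, w, 2), (z, 10, z, 10, 33, w, 20), (z, 10, z, 10, 33, w, 25), (z, 10, z, 10, 33, w, 27), (z, 10, z, 10, 33, w, 36), (z, 10, z, 10, 4, c, 2), (z, 10, z, 10, 4, c, 20), (z, 10, z, 10, 4, c, 25), (z, 10, z, 10, 4, c, 27), (z, 10, z, 10, 4, c, 36)}
Selection E ≠ 4: {(z, 10, c, 10, 33, w, 2), (z, 10, c, 10, 33, w, 20), (z, 10, c, 10, 33, w, 25), (z, 10, c, 10, 33, w, 27), (z, 10, c, 10, 33, w, 36), (z, 10, n, 2, 33, w, 2), (z, 10, n, 2, 33, w, 20), (z, 10, n, 2, 33, w, 25), (z, 10, n, 2, 33, w, 27), (z, 10, n, 2, 33, w, 36), (z, 10, z, 10, 33, w, 2), (z, 10, z, 10, 33, w, 20), (z, 10, z, 10, 33, w, 25), (z, 10, z, 10, 33, w, 27), (z, 10, z, 10, 33, w, 36)}
π_{G, B} gives {(w, 2), (w, 20), (w, 25), (w, 27), (w, 36)} (10 duplicate(s) eliminated).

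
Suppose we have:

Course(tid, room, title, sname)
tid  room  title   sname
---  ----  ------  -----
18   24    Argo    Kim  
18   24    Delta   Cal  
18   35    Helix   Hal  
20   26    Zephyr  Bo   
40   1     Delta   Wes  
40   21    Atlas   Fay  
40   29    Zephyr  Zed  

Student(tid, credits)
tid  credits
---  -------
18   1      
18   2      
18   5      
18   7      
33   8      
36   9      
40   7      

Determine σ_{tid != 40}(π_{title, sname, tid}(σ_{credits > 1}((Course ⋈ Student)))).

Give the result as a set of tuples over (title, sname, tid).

{(Argo, Kim, 18), (Delta, Cal, 18), (Helix, Hal, 18)}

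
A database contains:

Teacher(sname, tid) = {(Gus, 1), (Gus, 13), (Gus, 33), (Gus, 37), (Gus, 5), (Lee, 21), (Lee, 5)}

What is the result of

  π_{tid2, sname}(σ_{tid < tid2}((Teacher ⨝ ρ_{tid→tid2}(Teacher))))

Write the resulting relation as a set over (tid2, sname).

{(13, Gus), (21, Lee), (33, Gus), (37, Gus), (5, Gus)}

ρ[tid→tid2]: schema becomes (sname, tid2); tuples unchanged.
Joining Teacher and ρ_{tid→tid2}(Teacher) on sname yields {(Gus, 1, 1), (Gus, 1, 13), (Gus, 1, 33), (Gus, 1, 37), (Gus, 1, 5), (Gus, 13, 1), (Gus, 13, 13), (Gus, 13, 33), (Gus, 13, 37), (Gus, 13, 5), (Gus, 33, 1), (Gus, 33, 13), (Gus, 33, 33), (Gus, 33, 37), (Gus, 33, 5), (Gus, 37, 1), (Gus, 37, 13), (Gus, 37, 33), (Gus, 37, 37), (Gus, 37, 5), (Gus, 5, 1), (Gus, 5, 13), (Gus, 5, 33), (Gus, 5, 37), (Gus, 5, 5), (Lee, 21, 21), (Lee, 21, 5), (Lee, 5, 21), (Lee, 5, 5)}.
σ[tid < tid2]: keep tuples satisfying tid < tid2 → {(Gus, 1, 13), (Gus, 1, 33), (Gus, 1, 37), (Gus, 1, 5), (Gus, 13, 33), (Gus, 13, 37), (Gus, 33, 37), (Gus, 5, 13), (Gus, 5, 33), (Gus, 5, 37), (Lee, 5, 21)}
Keep only column(s) tid2, sname (6 duplicate(s) eliminated): {(13, Gus), (21, Lee), (33, Gus), (37, Gus), (5, Gus)}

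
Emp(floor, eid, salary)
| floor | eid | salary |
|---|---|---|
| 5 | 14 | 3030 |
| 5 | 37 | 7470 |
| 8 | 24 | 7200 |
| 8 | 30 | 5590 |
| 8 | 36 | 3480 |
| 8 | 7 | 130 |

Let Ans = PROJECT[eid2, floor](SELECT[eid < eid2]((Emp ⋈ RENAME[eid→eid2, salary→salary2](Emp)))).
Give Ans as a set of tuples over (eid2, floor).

{(24, 8), (30, 8), (36, 8), (37, 5)}

ρ[eid→eid2, salary→salary2]: schema becomes (floor, eid2, salary2); tuples unchanged.
Natural join on floor: {(5, 14, 3030, 14, 3030), (5, 14, 3030, 37, 7470), (5, 37, 7470, 14, 3030), (5, 37, 7470, 37, 7470), (8, 24, 7200, 24, 7200), (8, 24, 7200, 30, 5590), (8, 24, 7200, 36, 3480), (8, 24, 7200, 7, 130), (8, 30, 5590, 24, 7200), (8, 30, 5590, 30, 5590), (8, 30, 5590, 36, 3480), (8, 30, 5590, 7, 130), (8, 36, 3480, 24, 7200), (8, 36, 3480, 30, 5590), (8, 36, 3480, 36, 3480), (8, 36, 3480, 7, 130), (8, 7, 130, 24, 7200), (8, 7, 130, 30, 5590), (8, 7, 130, 36, 3480), (8, 7, 130, 7, 130)}
σ[eid < eid2]: keep tuples satisfying eid < eid2 → {(5, 14, 3030, 37, 7470), (8, 24, 7200, 30, 5590), (8, 24, 7200, 36, 3480), (8, 30, 5590, 36, 3480), (8, 7, 130, 24, 7200), (8, 7, 130, 30, 5590), (8, 7, 130, 36, 3480)}
π[eid2, floor]: project onto (eid2, floor) (3 duplicate(s) eliminated) → {(24, 8), (30, 8), (36, 8), (37, 5)}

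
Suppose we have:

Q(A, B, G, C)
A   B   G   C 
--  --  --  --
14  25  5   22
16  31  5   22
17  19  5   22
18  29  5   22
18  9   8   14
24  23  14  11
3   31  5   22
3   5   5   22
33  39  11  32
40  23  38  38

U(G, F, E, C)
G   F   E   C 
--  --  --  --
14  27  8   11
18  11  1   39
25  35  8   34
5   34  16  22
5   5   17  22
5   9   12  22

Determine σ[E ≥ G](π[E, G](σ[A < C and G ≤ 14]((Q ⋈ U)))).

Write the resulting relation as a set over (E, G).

Q ⋈ U (natural join on G, C): {(14, 25, 5, 22, 34, 16), (14, 25, 5, 22, 5, 17), (14, 25, 5, 22, 9, 12), (16, 31, 5, 22, 34, 16), (16, 31, 5, 22, 5, 17), (16, 31, 5, 22, 9, 12), (17, 19, 5, 22, 34, 16), (17, 19, 5, 22, 5, 17), (17, 19, 5, 22, 9, 12), (18, 29, 5, 22, 34, 16), (18, 29, 5, 22, 5, 17), (18, 29, 5, 22, 9, 12), (24, 23, 14, 11, 27, 8), (3, 31, 5, 22, 34, 16), (3, 31, 5, 22, 5, 17), (3, 31, 5, 22, 9, 12), (3, 5, 5, 22, 34, 16), (3, 5, 5, 22, 5, 17), (3, 5, 5, 22, 9, 12)}
Apply σ_{A < C and G ≤ 14}; surviving tuples: {(14, 25, 5, 22, 34, 16), (14, 25, 5, 22, 5, 17), (14, 25, 5, 22, 9, 12), (16, 31, 5, 22, 34, 16), (16, 31, 5, 22, 5, 17), (16, 31, 5, 22, 9, 12), (17, 19, 5, 22, 34, 16), (17, 19, 5, 22, 5, 17), (17, 19, 5, 22, 9, 12), (18, 29, 5, 22, 34, 16), (18, 29, 5, 22, 5, 17), (18, 29, 5, 22, 9, 12), (3, 31, 5, 22, 34, 16), (3, 31, 5, 22, 5, 17), (3, 31, 5, 22, 9, 12), (3, 5, 5, 22, 34, 16), (3, 5, 5, 22, 5, 17), (3, 5, 5, 22, 9, 12)}
π[E, G]: project onto (E, G) (15 duplicate(s) eliminated) → {(12, 5), (16, 5), (17, 5)}
Apply σ_{E ≥ G}; surviving tuples: {(12, 5), (16, 5), (17, 5)}

{(12, 5), (16, 5), (17, 5)}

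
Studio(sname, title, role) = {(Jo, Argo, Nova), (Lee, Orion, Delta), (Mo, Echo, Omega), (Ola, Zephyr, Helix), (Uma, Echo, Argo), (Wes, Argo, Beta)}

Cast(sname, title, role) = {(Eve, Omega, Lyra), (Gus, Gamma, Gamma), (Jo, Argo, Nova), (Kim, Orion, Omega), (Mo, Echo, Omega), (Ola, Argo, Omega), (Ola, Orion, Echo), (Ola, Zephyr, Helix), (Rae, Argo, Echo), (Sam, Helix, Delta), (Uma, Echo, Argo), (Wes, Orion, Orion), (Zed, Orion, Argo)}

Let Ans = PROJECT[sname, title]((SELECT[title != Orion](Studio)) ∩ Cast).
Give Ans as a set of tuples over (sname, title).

Filtering on title != Orion leaves {(Jo, Argo, Nova), (Mo, Echo, Omega), (Ola, Zephyr, Helix), (Uma, Echo, Argo), (Wes, Argo, Beta)}.
Taking the intersection: {(Jo, Argo, Nova), (Mo, Echo, Omega), (Ola, Zephyr, Helix), (Uma, Echo, Argo)}
π[sname, title]: project onto (sname, title) → {(Jo, Argo), (Mo, Echo), (Ola, Zephyr), (Uma, Echo)}

{(Jo, Argo), (Mo, Echo), (Ola, Zephyr), (Uma, Echo)}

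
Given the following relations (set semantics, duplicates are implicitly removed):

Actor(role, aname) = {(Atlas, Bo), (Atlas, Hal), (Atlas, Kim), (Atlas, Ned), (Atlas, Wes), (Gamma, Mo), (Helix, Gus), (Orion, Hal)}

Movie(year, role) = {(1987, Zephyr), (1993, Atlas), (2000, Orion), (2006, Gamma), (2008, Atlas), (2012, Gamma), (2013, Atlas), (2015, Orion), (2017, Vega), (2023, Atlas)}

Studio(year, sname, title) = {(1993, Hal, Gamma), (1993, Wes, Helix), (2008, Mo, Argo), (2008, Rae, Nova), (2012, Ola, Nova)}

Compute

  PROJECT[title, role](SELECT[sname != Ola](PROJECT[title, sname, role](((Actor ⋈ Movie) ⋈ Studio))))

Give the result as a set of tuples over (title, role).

{(Argo, Atlas), (Gamma, Atlas), (Helix, Atlas), (Nova, Atlas)}

Joining Actor and Movie on role yields {(Atlas, Bo, 1993), (Atlas, Bo, 2008), (Atlas, Bo, 2013), (Atlas, Bo, 2023), (Atlas, Hal, 1993), (Atlas, Hal, 2008), (Atlas, Hal, 2013), (Atlas, Hal, 2023), (Atlas, Kim, 1993), (Atlas, Kim, 2008), (Atlas, Kim, 2013), (Atlas, Kim, 2023), (Atlas, Ned, 1993), (Atlas, Ned, 2008), (Atlas, Ned, 2013), (Atlas, Ned, 2023), (Atlas, Wes, 1993), (Atlas, Wes, 2008), (Atlas, Wes, 2013), (Atlas, Wes, 2023), (Gamma, Mo, 2006), (Gamma, Mo, 2012), (Orion, Hal, 2000), (Orion, Hal, 2015)}.
Joining (Actor ⋈ Movie) and Studio on year yields {(Atlas, Bo, 1993, Hal, Gamma), (Atlas, Bo, 1993, Wes, Helix), (Atlas, Bo, 2008, Mo, Argo), (Atlas, Bo, 2008, Rae, Nova), (Atlas, Hal, 1993, Hal, Gamma), (Atlas, Hal, 1993, Wes, Helix), (Atlas, Hal, 2008, Mo, Argo), (Atlas, Hal, 2008, Rae, Nova), (Atlas, Kim, 1993, Hal, Gamma), (Atlas, Kim, 1993, Wes, Helix), (Atlas, Kim, 2008, Mo, Argo), (Atlas, Kim, 2008, Rae, Nova), (Atlas, Ned, 1993, Hal, Gamma), (Atlas, Ned, 1993, Wes, Helix), (Atlas, Ned, 2008, Mo, Argo), (Atlas, Ned, 2008, Rae, Nova), (Atlas, Wes, 1993, Hal, Gamma), (Atlas, Wes, 1993, Wes, Helix), (Atlas, Wes, 2008, Mo, Argo), (Atlas, Wes, 2008, Rae, Nova), (Gamma, Mo, 2012, Ola, Nova)}.
Projecting to title, sname, role (16 duplicate(s) eliminated): {(Argo, Mo, Atlas), (Gamma, Hal, Atlas), (Helix, Wes, Atlas), (Nova, Ola, Gamma), (Nova, Rae, Atlas)}
Selection sname != Ola: {(Argo, Mo, Atlas), (Gamma, Hal, Atlas), (Helix, Wes, Atlas), (Nova, Rae, Atlas)}
Projecting to title, role: {(Argo, Atlas), (Gamma, Atlas), (Helix, Atlas), (Nova, Atlas)}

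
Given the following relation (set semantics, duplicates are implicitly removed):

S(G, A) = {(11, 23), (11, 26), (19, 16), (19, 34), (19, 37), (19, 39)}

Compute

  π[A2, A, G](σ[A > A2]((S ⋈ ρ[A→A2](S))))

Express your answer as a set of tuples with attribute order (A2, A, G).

{(16, 34, 19), (16, 37, 19), (16, 39, 19), (23, 26, 11), (34, 37, 19), (34, 39, 19), (37, 39, 19)}

ρ[A→A2]: schema becomes (G, A2); tuples unchanged.
Joining S and ρ[A→A2](S) on G yields {(11, 23, 23), (11, 23, 26), (11, 26, 23), (11, 26, 26), (19, 16, 16), (19, 16, 34), (19, 16, 37), (19, 16, 39), (19, 34, 16), (19, 34, 34), (19, 34, 37), (19, 34, 39), (19, 37, 16), (19, 37, 34), (19, 37, 37), (19, 37, 39), (19, 39, 16), (19, 39, 34), (19, 39, 37), (19, 39, 39)}.
σ[A > A2]: keep tuples satisfying A > A2 → {(11, 26, 23), (19, 34, 16), (19, 37, 16), (19, 37, 34), (19, 39, 16), (19, 39, 34), (19, 39, 37)}
π_{A2, A, G} gives {(16, 34, 19), (16, 37, 19), (16, 39, 19), (23, 26, 11), (34, 37, 19), (34, 39, 19), (37, 39, 19)}.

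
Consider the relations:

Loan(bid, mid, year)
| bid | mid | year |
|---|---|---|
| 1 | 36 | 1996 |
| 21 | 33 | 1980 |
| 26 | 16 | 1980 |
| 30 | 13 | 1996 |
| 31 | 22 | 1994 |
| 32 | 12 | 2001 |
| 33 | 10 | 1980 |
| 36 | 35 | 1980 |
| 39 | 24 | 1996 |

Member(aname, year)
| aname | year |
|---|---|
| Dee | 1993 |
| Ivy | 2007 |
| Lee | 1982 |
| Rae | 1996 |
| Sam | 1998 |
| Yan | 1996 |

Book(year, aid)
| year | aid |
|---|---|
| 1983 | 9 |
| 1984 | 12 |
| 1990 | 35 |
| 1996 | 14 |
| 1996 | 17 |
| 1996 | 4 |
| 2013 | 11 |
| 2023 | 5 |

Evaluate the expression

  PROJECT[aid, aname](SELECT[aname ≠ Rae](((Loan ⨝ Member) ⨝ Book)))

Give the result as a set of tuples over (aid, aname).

Joining Loan and Member on year yields {(1, 36, 1996, Rae), (1, 36, 1996, Yan), (30, 13, 1996, Rae), (30, 13, 1996, Yan), (39, 24, 1996, Rae), (39, 24, 1996, Yan)}.
Joining (Loan ⨝ Member) and Book on year yields {(1, 36, 1996, Rae, 14), (1, 36, 1996, Rae, 17), (1, 36, 1996, Rae, 4), (1, 36, 1996, Yan, 14), (1, 36, 1996, Yan, 17), (1, 36, 1996, Yan, 4), (30, 13, 1996, Rae, 14), (30, 13, 1996, Rae, 17), (30, 13, 1996, Rae, 4), (30, 13, 1996, Yan, 14), (30, 13, 1996, Yan, 17), (30, 13, 1996, Yan, 4), (39, 24, 1996, Rae, 14), (39, 24, 1996, Rae, 17), (39, 24, 1996, Rae, 4), (39, 24, 1996, Yan, 14), (39, 24, 1996, Yan, 17), (39, 24, 1996, Yan, 4)}.
Filtering on aname ≠ Rae leaves {(1, 36, 1996, Yan, 14), (1, 36, 1996, Yan, 17), (1, 36, 1996, Yan, 4), (30, 13, 1996, Yan, 14), (30, 13, 1996, Yan, 17), (30, 13, 1996, Yan, 4), (39, 24, 1996, Yan, 14), (39, 24, 1996, Yan, 17), (39, 24, 1996, Yan, 4)}.
π[aid, aname]: project onto (aid, aname) (6 duplicate(s) eliminated) → {(14, Yan), (17, Yan), (4, Yan)}

{(14, Yan), (17, Yan), (4, Yan)}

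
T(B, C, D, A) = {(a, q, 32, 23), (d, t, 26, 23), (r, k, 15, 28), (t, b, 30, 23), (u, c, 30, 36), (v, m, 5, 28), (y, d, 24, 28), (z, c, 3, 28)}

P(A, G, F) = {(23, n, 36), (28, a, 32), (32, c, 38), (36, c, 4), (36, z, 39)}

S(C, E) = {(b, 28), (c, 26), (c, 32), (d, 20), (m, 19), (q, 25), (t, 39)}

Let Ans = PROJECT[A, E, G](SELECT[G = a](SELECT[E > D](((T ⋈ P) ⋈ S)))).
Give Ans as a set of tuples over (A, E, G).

{(28, 19, a), (28, 26, a), (28, 32, a)}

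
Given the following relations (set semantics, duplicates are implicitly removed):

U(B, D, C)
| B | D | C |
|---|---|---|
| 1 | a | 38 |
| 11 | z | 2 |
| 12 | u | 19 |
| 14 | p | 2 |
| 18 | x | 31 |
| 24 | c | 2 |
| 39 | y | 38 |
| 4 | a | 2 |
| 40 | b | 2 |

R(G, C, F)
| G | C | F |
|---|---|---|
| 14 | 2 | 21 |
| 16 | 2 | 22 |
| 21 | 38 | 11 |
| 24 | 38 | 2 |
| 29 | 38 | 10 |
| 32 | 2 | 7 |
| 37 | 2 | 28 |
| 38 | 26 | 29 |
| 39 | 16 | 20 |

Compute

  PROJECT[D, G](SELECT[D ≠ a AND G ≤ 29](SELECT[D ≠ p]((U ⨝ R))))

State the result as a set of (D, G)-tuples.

{(b, 14), (b, 16), (c, 14), (c, 16), (y, 21), (y, 24), (y, 29), (z, 14), (z, 16)}

Joining U and R on C yields {(1, a, 38, 21, 11), (1, a, 38, 24, 2), (1, a, 38, 29, 10), (11, z, 2, 14, 21), (11, z, 2, 16, 22), (11, z, 2, 32, 7), (11, z, 2, 37, 28), (14, p, 2, 14, 21), (14, p, 2, 16, 22), (14, p, 2, 32, 7), (14, p, 2, 37, 28), (24, c, 2, 14, 21), (24, c, 2, 16, 22), (24, c, 2, 32, 7), (24, c, 2, 37, 28), (39, y, 38, 21, 11), (39, y, 38, 24, 2), (39, y, 38, 29, 10), (4, a, 2, 14, 21), (4, a, 2, 16, 22), (4, a, 2, 32, 7), (4, a, 2, 37, 28), (40, b, 2, 14, 21), (40, b, 2, 16, 22), (40, b, 2, 32, 7), (40, b, 2, 37, 28)}.
Apply σ_{D ≠ p}; surviving tuples: {(1, a, 38, 21, 11), (1, a, 38, 24, 2), (1, a, 38, 29, 10), (11, z, 2, 14, 21), (11, z, 2, 16, 22), (11, z, 2, 32, 7), (11, z, 2, 37, 28), (24, c, 2, 14, 21), (24, c, 2, 16, 22), (24, c, 2, 32, 7), (24, c, 2, 37, 28), (39, y, 38, 21, 11), (39, y, 38, 24, 2), (39, y, 38, 29, 10), (4, a, 2, 14, 21), (4, a, 2, 16, 22), (4, a, 2, 32, 7), (4, a, 2, 37, 28), (40, b, 2, 14, 21), (40, b, 2, 16, 22), (40, b, 2, 32, 7), (40, b, 2, 37, 28)}
Apply σ_{D ≠ a AND G ≤ 29}; surviving tuples: {(11, z, 2, 14, 21), (11, z, 2, 16, 22), (24, c, 2, 14, 21), (24, c, 2, 16, 22), (39, y, 38, 21, 11), (39, y, 38, 24, 2), (39, y, 38, 29, 10), (40, b, 2, 14, 21), (40, b, 2, 16, 22)}
Keep only column(s) D, G: {(b, 14), (b, 16), (c, 14), (c, 16), (y, 21), (y, 24), (y, 29), (z, 14), (z, 16)}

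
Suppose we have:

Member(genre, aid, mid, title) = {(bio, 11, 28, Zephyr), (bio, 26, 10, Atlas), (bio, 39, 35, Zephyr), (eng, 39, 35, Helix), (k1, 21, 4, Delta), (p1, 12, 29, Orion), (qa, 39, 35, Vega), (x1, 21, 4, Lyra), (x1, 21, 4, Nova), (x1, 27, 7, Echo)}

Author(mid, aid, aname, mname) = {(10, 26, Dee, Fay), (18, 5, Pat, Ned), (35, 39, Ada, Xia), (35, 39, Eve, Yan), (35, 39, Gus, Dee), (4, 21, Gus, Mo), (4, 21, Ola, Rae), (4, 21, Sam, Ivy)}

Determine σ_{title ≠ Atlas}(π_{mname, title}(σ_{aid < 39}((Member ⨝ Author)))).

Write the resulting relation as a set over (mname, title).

Natural join on aid, mid: {(bio, 26, 10, Atlas, Dee, Fay), (bio, 39, 35, Zephyr, Ada, Xia), (bio, 39, 35, Zephyr, Eve, Yan), (bio, 39, 35, Zephyr, Gus, Dee), (eng, 39, 35, Helix, Ada, Xia), (eng, 39, 35, Helix, Eve, Yan), (eng, 39, 35, Helix, Gus, Dee), (k1, 21, 4, Delta, Gus, Mo), (k1, 21, 4, Delta, Ola, Rae), (k1, 21, 4, Delta, Sam, Ivy), (qa, 39, 35, Vega, Ada, Xia), (qa, 39, 35, Vega, Eve, Yan), (qa, 39, 35, Vega, Gus, Dee), (x1, 21, 4, Lyra, Gus, Mo), (x1, 21, 4, Lyra, Ola, Rae), (x1, 21, 4, Lyra, Sam, Ivy), (x1, 21, 4, Nova, Gus, Mo), (x1, 21, 4, Nova, Ola, Rae), (x1, 21, 4, Nova, Sam, Ivy)}
Filtering on aid < 39 leaves {(bio, 26, 10, Atlas, Dee, Fay), (k1, 21, 4, Delta, Gus, Mo), (k1, 21, 4, Delta, Ola, Rae), (k1, 21, 4, Delta, Sam, Ivy), (x1, 21, 4, Lyra, Gus, Mo), (x1, 21, 4, Lyra, Ola, Rae), (x1, 21, 4, Lyra, Sam, Ivy), (x1, 21, 4, Nova, Gus, Mo), (x1, 21, 4, Nova, Ola, Rae), (x1, 21, 4, Nova, Sam, Ivy)}.
Keep only column(s) mname, title: {(Fay, Atlas), (Ivy, Delta), (Ivy, Lyra), (Ivy, Nova), (Mo, Delta), (Mo, Lyra), (Mo, Nova), (Rae, Delta), (Rae, Lyra), (Rae, Nova)}
Filtering on title ≠ Atlas leaves {(Ivy, Delta), (Ivy, Lyra), (Ivy, Nova), (Mo, Delta), (Mo, Lyra), (Mo, Nova), (Rae, Delta), (Rae, Lyra), (Rae, Nova)}.

{(Ivy, Delta), (Ivy, Lyra), (Ivy, Nova), (Mo, Delta), (Mo, Lyra), (Mo, Nova), (Rae, Delta), (Rae, Lyra), (Rae, Nova)}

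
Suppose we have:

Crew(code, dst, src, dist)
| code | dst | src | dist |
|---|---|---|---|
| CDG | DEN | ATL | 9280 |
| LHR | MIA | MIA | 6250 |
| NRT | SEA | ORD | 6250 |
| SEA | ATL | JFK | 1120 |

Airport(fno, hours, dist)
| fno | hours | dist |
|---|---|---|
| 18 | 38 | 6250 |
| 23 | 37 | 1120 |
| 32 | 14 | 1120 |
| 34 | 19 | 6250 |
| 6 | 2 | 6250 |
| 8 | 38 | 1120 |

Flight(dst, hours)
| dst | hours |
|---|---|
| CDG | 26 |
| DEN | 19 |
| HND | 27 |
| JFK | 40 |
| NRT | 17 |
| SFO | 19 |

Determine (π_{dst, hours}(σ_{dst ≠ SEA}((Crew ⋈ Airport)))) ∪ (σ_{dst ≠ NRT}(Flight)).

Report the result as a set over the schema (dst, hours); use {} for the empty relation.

Natural join on dist: {(LHR, MIA, MIA, 6250, 18, 38), (LHR, MIA, MIA, 6250, 34, 19), (LHR, MIA, MIA, 6250, 6, 2), (NRT, SEA, ORD, 6250, 18, 38), (NRT, SEA, ORD, 6250, 34, 19), (NRT, SEA, ORD, 6250, 6, 2), (SEA, ATL, JFK, 1120, 23, 37), (SEA, ATL, JFK, 1120, 32, 14), (SEA, ATL, JFK, 1120, 8, 38)}
σ[dst ≠ SEA]: keep tuples satisfying dst ≠ SEA → {(LHR, MIA, MIA, 6250, 18, 38), (LHR, MIA, MIA, 6250, 34, 19), (LHR, MIA, MIA, 6250, 6, 2), (SEA, ATL, JFK, 1120, 23, 37), (SEA, ATL, JFK, 1120, 32, 14), (SEA, ATL, JFK, 1120, 8, 38)}
Projecting to dst, hours: {(ATL, 14), (ATL, 37), (ATL, 38), (MIA, 19), (MIA, 2), (MIA, 38)}
σ[dst ≠ NRT]: keep tuples satisfying dst ≠ NRT → {(CDG, 26), (DEN, 19), (HND, 27), (JFK, 40), (SFO, 19)}
Union: {(ATL, 14), (ATL, 37), (ATL, 38), (MIA, 19), (MIA, 2), (MIA, 38)} with {(CDG, 26), (DEN, 19), (HND, 27), (JFK, 40), (SFO, 19)} → {(ATL, 14), (ATL, 37), (ATL, 38), (CDG, 26), (DEN, 19), (HND, 27), (JFK, 40), (MIA, 19), (MIA, 2), (MIA, 38), (SFO, 19)}

{(ATL, 14), (ATL, 37), (ATL, 38), (CDG, 26), (DEN, 19), (HND, 27), (JFK, 40), (MIA, 19), (MIA, 2), (MIA, 38), (SFO, 19)}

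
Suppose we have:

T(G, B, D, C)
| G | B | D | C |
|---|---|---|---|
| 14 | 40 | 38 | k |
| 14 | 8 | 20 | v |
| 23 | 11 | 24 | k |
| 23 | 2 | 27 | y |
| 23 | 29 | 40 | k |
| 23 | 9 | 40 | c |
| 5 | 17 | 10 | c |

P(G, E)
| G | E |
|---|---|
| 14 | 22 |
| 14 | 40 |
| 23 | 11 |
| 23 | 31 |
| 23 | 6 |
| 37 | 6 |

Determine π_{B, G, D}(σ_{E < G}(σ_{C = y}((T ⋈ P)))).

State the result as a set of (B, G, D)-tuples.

{(2, 23, 27)}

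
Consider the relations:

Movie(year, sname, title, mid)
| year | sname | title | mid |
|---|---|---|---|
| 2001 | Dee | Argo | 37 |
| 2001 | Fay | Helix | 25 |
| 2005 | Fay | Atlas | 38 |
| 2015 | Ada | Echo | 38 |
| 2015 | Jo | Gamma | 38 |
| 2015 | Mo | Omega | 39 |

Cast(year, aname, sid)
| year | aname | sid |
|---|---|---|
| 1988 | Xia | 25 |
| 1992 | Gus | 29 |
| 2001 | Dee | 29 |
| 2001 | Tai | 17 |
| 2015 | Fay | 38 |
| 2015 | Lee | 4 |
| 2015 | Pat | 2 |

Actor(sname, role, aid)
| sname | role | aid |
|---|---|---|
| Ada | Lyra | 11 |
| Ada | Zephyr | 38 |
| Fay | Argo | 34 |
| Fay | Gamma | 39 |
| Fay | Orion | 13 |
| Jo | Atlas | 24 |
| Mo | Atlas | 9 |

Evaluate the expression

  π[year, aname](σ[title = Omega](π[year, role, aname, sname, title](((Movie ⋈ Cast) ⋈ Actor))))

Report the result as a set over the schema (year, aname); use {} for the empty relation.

Joining Movie and Cast on year yields {(2001, Dee, Argo, 37, Dee, 29), (2001, Dee, Argo, 37, Tai, 17), (2001, Fay, Helix, 25, Dee, 29), (2001, Fay, Helix, 25, Tai, 17), (2015, Ada, Echo, 38, Fay, 38), (2015, Ada, Echo, 38, Lee, 4), (2015, Ada, Echo, 38, Pat, 2), (2015, Jo, Gamma, 38, Fay, 38), (2015, Jo, Gamma, 38, Lee, 4), (2015, Jo, Gamma, 38, Pat, 2), (2015, Mo, Omega, 39, Fay, 38), (2015, Mo, Omega, 39, Lee, 4), (2015, Mo, Omega, 39, Pat, 2)}.
Joining (Movie ⋈ Cast) and Actor on sname yields {(2001, Fay, Helix, 25, Dee, 29, Argo, 34), (2001, Fay, Helix, 25, Dee, 29, Gamma, 39), (2001, Fay, Helix, 25, Dee, 29, Orion, 13), (2001, Fay, Helix, 25, Tai, 17, Argo, 34), (2001, Fay, Helix, 25, Tai, 17, Gamma, 39), (2001, Fay, Helix, 25, Tai, 17, Orion, 13), (2015, Ada, Echo, 38, Fay, 38, Lyra, 11), (2015, Ada, Echo, 38, Fay, 38, Zephyr, 38), (2015, Ada, Echo, 38, Lee, 4, Lyra, 11), (2015, Ada, Echo, 38, Lee, 4, Zephyr, 38), (2015, Ada, Echo, 38, Pat, 2, Lyra, 11), (2015, Ada, Echo, 38, Pat, 2, Zephyr, 38), (2015, Jo, Gamma, 38, Fay, 38, Atlas, 24), (2015, Jo, Gamma, 38, Lee, 4, Atlas, 24), (2015, Jo, Gamma, 38, Pat, 2, Atlas, 24), (2015, Mo, Omega, 39, Fay, 38, Atlas, 9), (2015, Mo, Omega, 39, Lee, 4, Atlas, 9), (2015, Mo, Omega, 39, Pat, 2, Atlas, 9)}.
π_{year, role, aname, sname, title} gives {(2001, Argo, Dee, Fay, Helix), (2001, Argo, Tai, Fay, Helix), (2001, Gamma, Dee, Fay, Helix), (2001, Gamma, Tai, Fay, Helix), (2001, Orion, Dee, Fay, Helix), (2001, Orion, Tai, Fay, Helix), (2015, Atlas, Fay, Jo, Gamma), (2015, Atlas, Fay, Mo, Omega), (2015, Atlas, Lee, Jo, Gamma), (2015, Atlas, Lee, Mo, Omega), (2015, Atlas, Pat, Jo, Gamma), (2015, Atlas, Pat, Mo, Omega), (2015, Lyra, Fay, Ada, Echo), (2015, Lyra, Lee, Ada, Echo), (2015, Lyra, Pat, Ada, Echo), (2015, Zephyr, Fay, Ada, Echo), (2015, Zephyr, Lee, Ada, Echo), (2015, Zephyr, Pat, Ada, Echo)}.
Filtering on title = Omega leaves {(2015, Atlas, Fay, Mo, Omega), (2015, Atlas, Lee, Mo, Omega), (2015, Atlas, Pat, Mo, Omega)}.
π_{year, aname} gives {(2015, Fay), (2015, Lee), (2015, Pat)}.

{(2015, Fay), (2015, Lee), (2015, Pat)}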